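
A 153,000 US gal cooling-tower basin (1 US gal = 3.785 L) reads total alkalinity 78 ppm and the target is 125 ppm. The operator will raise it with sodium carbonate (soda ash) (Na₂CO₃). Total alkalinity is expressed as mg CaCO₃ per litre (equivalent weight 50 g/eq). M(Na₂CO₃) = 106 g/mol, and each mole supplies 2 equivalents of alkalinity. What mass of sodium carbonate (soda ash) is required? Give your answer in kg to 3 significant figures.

28.9 kg

Volume: 153,000 US gal × 3.785 L/gal = 579,105 L.
Alkalinity to add: (125 − 78) = 47 mg/L as CaCO₃ × 579,105 L = 27,220 g as CaCO₃.
Equivalents: 27,220 g ÷ 50 g/eq = 544.4 eq.
Each mole of Na₂CO₃ supplies 2 eq, so 544.4 / 2 = 272.2 mol.
Mass: 272.2 mol × 106 g/mol = 28,850 g.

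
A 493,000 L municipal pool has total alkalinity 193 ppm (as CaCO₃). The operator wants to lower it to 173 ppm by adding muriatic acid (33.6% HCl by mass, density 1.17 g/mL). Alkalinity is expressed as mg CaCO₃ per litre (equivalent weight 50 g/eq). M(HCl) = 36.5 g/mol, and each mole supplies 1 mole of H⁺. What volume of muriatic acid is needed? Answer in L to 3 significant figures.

Alkalinity to neutralize: (193 − 173) = 20 mg/L as CaCO₃ × 493,000 L = 9860 g as CaCO₃.
Equivalents of H⁺ required: 9860 ÷ 50 g/eq = 197.2 eq = 197.2 mol HCl.
Mass of HCl: 197.2 × 36.5 = 7198 g.
Mass of 33.6% solution: 7198 / 0.336 = 21,420 g.
Volume: 21,420 g ÷ 1.17 g/mL = 18,310 mL.

18.3 L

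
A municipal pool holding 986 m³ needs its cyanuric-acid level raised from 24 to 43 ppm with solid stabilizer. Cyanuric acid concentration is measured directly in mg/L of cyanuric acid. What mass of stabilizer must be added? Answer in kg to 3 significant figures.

18.7 kg

Volume: 986 m³ = 986,000 L.
CYA to add: (43 − 24) = 19 mg/L × 986,000 L = 18,730 g cyanuric acid.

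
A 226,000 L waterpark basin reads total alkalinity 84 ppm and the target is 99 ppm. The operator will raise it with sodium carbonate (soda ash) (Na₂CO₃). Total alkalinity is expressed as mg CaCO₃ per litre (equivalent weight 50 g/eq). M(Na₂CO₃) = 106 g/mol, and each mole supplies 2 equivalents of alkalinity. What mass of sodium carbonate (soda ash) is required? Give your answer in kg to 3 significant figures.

Alkalinity to add: (99 − 84) = 15 mg/L as CaCO₃ × 226,000 L = 3390 g as CaCO₃.
Equivalents: 3390 g ÷ 50 g/eq = 67.8 eq.
Each mole of Na₂CO₃ supplies 2 eq, so 67.8 / 2 = 33.9 mol.
Mass: 33.9 mol × 106 g/mol = 3593 g.

3.59 kg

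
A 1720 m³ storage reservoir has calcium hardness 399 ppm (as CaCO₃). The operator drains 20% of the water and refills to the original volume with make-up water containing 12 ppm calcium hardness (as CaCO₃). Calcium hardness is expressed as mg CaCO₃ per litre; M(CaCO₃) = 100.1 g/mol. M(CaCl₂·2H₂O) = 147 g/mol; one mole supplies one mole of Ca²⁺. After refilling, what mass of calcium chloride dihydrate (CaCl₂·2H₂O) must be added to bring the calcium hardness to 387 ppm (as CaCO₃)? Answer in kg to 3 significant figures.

165 kg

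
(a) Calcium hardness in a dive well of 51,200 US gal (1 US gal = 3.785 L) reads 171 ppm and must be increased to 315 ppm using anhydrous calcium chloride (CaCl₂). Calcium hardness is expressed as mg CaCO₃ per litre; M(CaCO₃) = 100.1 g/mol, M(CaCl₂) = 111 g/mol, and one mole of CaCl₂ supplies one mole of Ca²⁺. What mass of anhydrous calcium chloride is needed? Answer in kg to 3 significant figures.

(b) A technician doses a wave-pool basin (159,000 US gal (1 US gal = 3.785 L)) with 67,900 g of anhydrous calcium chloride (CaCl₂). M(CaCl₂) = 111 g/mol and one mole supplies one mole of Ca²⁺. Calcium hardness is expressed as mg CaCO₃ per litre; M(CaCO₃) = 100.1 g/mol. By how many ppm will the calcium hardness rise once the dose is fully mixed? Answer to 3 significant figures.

(a) 30.9 kg; (b) 102 ppm

(a) Volume: 51,200 US gal × 3.785 L/gal = 193,792 L.
(a) Hardness to add: (315 − 171) = 144 mg/L as CaCO₃ × 193,792 L = 27,910 g as CaCO₃.
(a) Moles of Ca²⁺ (1 mol Ca²⁺ ≡ 1 mol CaCO₃): 27,910 / 100.1 g/mol = 278.8 mol.
(a) Mass of CaCl₂: 278.8 × 111 = 30,940 g.

(b) Volume: 159,000 US gal × 3.785 L/gal = 601,815 L.
(b) Moles of Ca²⁺: 67,900 g ÷ 111 g/mol = 611.7 mol.
(b) As CaCO₃: 611.7 mol × 100.1 g/mol = 61,230 g.
(b) Rise: 61,230 g / 601,815 L × 1000 = 101.7 mg/L.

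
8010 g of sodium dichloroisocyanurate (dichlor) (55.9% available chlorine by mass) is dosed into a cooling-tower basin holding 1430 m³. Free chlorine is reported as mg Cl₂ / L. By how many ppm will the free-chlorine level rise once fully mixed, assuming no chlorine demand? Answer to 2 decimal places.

3.13 ppm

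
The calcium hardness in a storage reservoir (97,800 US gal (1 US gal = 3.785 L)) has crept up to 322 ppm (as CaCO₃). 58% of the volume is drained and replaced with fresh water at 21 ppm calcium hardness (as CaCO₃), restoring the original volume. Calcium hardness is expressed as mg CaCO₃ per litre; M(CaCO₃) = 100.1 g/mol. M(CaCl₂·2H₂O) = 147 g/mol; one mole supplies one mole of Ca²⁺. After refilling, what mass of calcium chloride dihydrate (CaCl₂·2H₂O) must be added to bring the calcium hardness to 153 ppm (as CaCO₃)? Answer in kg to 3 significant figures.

Volume: 97,800 US gal × 3.785 L/gal = 370,173 L.
After draining 58% and refilling: 322 × 0.42 + 21 × 0.58 = 147.42 ppm.
Deficit to target: 153 − 147.42 = 5.58 mg/L.
As CaCO₃: 5.58 mg/L × 370,173 L = 2066 g; ÷ 100.1 = 20.64 mol Ca²⁺.
Mass: 20.64 × 147 = 3033 g.

3.03 kg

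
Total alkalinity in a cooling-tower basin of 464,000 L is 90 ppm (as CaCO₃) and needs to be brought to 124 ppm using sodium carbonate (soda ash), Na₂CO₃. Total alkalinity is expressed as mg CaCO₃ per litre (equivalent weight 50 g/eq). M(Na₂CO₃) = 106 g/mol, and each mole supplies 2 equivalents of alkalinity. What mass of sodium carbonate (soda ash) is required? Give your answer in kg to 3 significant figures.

16.7 kg

Alkalinity to add: (124 − 90) = 34 mg/L as CaCO₃ × 464,000 L = 15,780 g as CaCO₃.
Equivalents: 15,780 g ÷ 50 g/eq = 315.5 eq.
Each mole of Na₂CO₃ supplies 2 eq, so 315.5 / 2 = 157.8 mol.
Mass: 157.8 mol × 106 g/mol = 16,720 g.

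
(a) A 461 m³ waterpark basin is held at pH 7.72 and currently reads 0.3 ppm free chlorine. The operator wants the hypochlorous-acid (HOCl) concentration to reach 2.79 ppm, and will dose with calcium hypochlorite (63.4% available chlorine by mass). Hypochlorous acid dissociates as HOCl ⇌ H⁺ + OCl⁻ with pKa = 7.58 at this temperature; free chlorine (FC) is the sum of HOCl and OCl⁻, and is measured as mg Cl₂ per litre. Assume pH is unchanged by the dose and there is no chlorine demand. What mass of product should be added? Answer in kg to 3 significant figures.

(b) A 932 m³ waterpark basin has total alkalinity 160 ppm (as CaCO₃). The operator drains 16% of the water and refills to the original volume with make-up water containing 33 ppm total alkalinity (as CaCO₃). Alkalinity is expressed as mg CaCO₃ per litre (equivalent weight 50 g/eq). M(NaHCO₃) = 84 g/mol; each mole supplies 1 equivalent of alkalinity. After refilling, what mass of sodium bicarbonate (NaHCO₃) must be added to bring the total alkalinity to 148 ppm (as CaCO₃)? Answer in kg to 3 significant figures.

(a) Volume: 461 m³ = 461,000 L.
(a) [OCl⁻]/[HOCl] = 10^(pH − pKa) = 10^(7.72 − 7.58) = 1.38; fraction as HOCl = 1/(1 + 1.38) = 0.4201.
(a) Free chlorine required for 2.79 ppm HOCl: 2.79 / 0.4201 = 6.641 ppm.
(a) FC to add: 6.641 − 0.3 = 6.341 mg/L as Cl₂.
(a) Cl₂ equivalent: 6.341 mg/L × 461,000 L = 2923 g.
(a) Product at 63.4% available Cl: 2923 / 0.634 = 4611 g.

(b) Volume: 932 m³ = 932,000 L.
(b) After draining 16% and refilling: 160 × 0.84 + 33 × 0.16 = 139.68 ppm.
(b) Deficit to target: 148 − 139.68 = 8.32 mg/L.
(b) As CaCO₃: 8.32 mg/L × 932,000 L = 7754 g; ÷ 50 g/eq ÷ 1 = 155.1 mol NaHCO₃.
(b) Mass: 155.1 × 84 = 13,030 g.

(a) 4.61 kg; (b) 13.0 kg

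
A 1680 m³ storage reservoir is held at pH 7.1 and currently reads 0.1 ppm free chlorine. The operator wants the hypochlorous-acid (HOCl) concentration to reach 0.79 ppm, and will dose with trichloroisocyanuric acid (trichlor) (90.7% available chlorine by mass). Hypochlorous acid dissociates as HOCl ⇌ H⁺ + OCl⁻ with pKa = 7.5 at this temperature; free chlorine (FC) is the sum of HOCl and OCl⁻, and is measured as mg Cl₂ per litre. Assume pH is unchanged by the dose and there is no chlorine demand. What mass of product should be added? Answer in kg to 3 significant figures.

Volume: 1680 m³ = 1,680,000 L.
[OCl⁻]/[HOCl] = 10^(pH − pKa) = 10^(7.1 − 7.5) = 0.3981; fraction as HOCl = 1/(1 + 0.3981) = 0.7153.
Free chlorine required for 0.79 ppm HOCl: 0.79 / 0.7153 = 1.105 ppm.
FC to add: 1.105 − 0.1 = 1.005 mg/L as Cl₂.
Cl₂ equivalent: 1.005 mg/L × 1,680,000 L = 1688 g.
Product at 90.7% available Cl: 1688 / 0.907 = 1861 g.

1.86 kg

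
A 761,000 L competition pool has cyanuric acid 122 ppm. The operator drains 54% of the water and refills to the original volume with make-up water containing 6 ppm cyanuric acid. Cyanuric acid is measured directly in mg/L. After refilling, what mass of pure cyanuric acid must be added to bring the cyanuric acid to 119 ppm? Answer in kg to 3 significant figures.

45.4 kg

After draining 54% and refilling: 122 × 0.46 + 6 × 0.54 = 59.36 ppm.
Deficit to target: 119 − 59.36 = 59.64 mg/L.
Mass: 59.64 mg/L × 761,000 L = 45,390 g cyanuric acid.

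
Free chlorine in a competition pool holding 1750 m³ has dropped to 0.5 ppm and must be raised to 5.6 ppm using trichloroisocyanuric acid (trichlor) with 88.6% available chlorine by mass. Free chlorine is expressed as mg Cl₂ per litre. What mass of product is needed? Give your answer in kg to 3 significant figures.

Volume: 1750 m³ = 1,750,000 L.
Chlorine deficit: 5.6 − 0.5 = 5.1 ppm = 5.1 mg/L as Cl₂.
Cl₂ equivalent needed: 5.1 mg/L × 1,750,000 L = 8,925,000 mg = 8925 g.
Product at 88.6% available chlorine: 8925 / 0.886 = 10,070 g.

10.1 kg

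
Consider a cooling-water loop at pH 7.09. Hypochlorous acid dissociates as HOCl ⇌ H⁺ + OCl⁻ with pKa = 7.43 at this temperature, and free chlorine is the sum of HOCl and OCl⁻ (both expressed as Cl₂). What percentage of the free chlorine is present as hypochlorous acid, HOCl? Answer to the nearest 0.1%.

68.6%

[OCl⁻]/[HOCl] = 10^(pH − pKa) = 10^(7.09 − 7.43) = 10^-0.34 = 0.4571.
Fraction as HOCl = 1 / (1 + 0.4571) = 0.6863.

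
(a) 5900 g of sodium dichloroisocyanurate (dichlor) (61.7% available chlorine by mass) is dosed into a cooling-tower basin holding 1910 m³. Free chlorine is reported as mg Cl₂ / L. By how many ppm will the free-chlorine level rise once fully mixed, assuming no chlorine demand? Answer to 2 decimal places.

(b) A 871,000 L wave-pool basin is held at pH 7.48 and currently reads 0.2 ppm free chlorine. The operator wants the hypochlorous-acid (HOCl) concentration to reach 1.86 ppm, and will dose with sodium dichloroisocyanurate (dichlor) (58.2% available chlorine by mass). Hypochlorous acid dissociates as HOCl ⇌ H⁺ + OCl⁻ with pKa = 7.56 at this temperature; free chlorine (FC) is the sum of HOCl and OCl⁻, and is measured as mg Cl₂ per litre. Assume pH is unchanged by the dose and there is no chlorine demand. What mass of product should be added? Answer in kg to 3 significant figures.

(a) 1.91 ppm; (b) 4.80 kg

(a) Volume: 1910 m³ = 1,910,000 L.
(a) Available chlorine delivered: 5900 g × 0.617 = 3640 g as Cl₂.
(a) Concentration rise: 3640 g / 1,910,000 L = 1.906 mg/L = 1.91 ppm.

(b) [OCl⁻]/[HOCl] = 10^(pH − pKa) = 10^(7.48 − 7.56) = 0.8318; fraction as HOCl = 1/(1 + 0.8318) = 0.5459.
(b) Free chlorine required for 1.86 ppm HOCl: 1.86 / 0.5459 = 3.407 ppm.
(b) FC to add: 3.407 − 0.2 = 3.207 mg/L as Cl₂.
(b) Cl₂ equivalent: 3.207 mg/L × 871,000 L = 2793 g.
(b) Product at 58.2% available Cl: 2793 / 0.582 = 4800 g.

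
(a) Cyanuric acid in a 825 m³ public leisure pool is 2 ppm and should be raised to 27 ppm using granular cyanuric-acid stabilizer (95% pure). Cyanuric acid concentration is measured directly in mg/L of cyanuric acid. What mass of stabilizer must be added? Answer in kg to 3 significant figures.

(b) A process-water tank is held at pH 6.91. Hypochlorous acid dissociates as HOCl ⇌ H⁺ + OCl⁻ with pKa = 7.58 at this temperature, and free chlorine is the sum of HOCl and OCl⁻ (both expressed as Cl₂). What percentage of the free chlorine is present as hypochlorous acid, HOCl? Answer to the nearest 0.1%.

(a) 21.7 kg; (b) 82.4%

(a) Volume: 825 m³ = 825,000 L.
(a) CYA to add: (27 − 2) = 25 mg/L × 825,000 L = 20,620 g cyanuric acid.
(a) At 95% purity: 20,620 / 0.95 = 21,710 g product.

(b) [OCl⁻]/[HOCl] = 10^(pH − pKa) = 10^(6.91 − 7.58) = 10^-0.67 = 0.2138.
(b) Fraction as HOCl = 1 / (1 + 0.2138) = 0.8239.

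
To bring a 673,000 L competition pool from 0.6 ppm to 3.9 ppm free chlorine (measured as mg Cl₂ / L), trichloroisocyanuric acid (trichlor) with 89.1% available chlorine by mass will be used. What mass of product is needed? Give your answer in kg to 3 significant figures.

Chlorine deficit: 3.9 − 0.6 = 3.3 ppm = 3.3 mg/L as Cl₂.
Cl₂ equivalent needed: 3.3 mg/L × 673,000 L = 2,221,000 mg = 2221 g.
Product at 89.1% available chlorine: 2221 / 0.891 = 2493 g.

2.49 kg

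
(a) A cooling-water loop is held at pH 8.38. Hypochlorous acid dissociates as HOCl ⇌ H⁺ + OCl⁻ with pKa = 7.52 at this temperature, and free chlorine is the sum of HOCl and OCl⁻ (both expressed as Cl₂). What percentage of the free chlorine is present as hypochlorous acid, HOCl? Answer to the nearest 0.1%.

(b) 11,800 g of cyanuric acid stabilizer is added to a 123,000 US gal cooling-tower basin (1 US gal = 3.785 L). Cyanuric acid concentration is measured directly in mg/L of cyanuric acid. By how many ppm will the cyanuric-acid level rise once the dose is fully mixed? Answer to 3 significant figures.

(a) [OCl⁻]/[HOCl] = 10^(pH − pKa) = 10^(8.38 − 7.52) = 10^0.86 = 7.244.
(a) Fraction as HOCl = 1 / (1 + 7.244) = 0.1213.

(b) Volume: 123,000 US gal × 3.785 L/gal = 465,555 L.
(b) Rise: 11,800 g / 465,555 L × 1000 = 25.35 mg/L.

(a) 12.1%; (b) 25.3 ppm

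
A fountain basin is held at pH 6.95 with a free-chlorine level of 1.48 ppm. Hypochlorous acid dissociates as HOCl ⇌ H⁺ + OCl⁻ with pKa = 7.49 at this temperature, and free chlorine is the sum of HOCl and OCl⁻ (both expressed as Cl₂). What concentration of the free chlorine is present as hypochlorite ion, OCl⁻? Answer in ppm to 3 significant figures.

0.331 ppm

[OCl⁻]/[HOCl] = 10^(pH − pKa) = 10^(6.95 − 7.49) = 10^-0.54 = 0.2884.
Fraction as HOCl = 1 / (1 + 0.2884) = 0.7762.
OCl⁻ = (1 − 0.7762) × 1.48 ppm = 0.3313 ppm.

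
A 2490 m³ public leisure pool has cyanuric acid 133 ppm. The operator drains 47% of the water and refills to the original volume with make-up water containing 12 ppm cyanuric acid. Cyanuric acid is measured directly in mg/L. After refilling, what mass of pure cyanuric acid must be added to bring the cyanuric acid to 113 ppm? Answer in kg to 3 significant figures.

Volume: 2490 m³ = 2,490,000 L.
After draining 47% and refilling: 133 × 0.53 + 12 × 0.47 = 76.13 ppm.
Deficit to target: 113 − 76.13 = 36.87 mg/L.
Mass: 36.87 mg/L × 2,490,000 L = 91,810 g cyanuric acid.

91.8 kg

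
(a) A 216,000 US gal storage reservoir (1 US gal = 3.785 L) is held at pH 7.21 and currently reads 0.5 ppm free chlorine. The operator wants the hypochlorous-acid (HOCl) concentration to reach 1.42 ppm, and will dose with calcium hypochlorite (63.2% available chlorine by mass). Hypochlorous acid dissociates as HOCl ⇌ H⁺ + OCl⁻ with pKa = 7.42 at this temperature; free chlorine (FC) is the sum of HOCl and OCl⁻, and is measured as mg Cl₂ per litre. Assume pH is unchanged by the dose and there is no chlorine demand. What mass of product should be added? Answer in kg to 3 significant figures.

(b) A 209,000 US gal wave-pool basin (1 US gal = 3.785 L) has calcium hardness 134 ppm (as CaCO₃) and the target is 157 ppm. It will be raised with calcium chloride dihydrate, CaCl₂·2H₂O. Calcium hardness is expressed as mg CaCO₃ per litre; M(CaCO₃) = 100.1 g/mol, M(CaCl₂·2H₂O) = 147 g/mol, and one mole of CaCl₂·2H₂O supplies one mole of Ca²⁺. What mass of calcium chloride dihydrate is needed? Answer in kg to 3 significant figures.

(a) 2.32 kg; (b) 26.7 kg

(a) Volume: 216,000 US gal × 3.785 L/gal = 817,560 L.
(a) [OCl⁻]/[HOCl] = 10^(pH − pKa) = 10^(7.21 − 7.42) = 0.6166; fraction as HOCl = 1/(1 + 0.6166) = 0.6186.
(a) Free chlorine required for 1.42 ppm HOCl: 1.42 / 0.6186 = 2.296 ppm.
(a) FC to add: 2.296 − 0.5 = 1.796 mg/L as Cl₂.
(a) Cl₂ equivalent: 1.796 mg/L × 817,560 L = 1468 g.
(a) Product at 63.2% available Cl: 1468 / 0.632 = 2323 g.

(b) Volume: 209,000 US gal × 3.785 L/gal = 791,065 L.
(b) Hardness to add: (157 − 134) = 23 mg/L as CaCO₃ × 791,065 L = 18,190 g as CaCO₃.
(b) Moles of Ca²⁺ (1 mol Ca²⁺ ≡ 1 mol CaCO₃): 18,190 / 100.1 g/mol = 181.8 mol.
(b) Mass of CaCl₂·2H₂O: 181.8 × 147 = 26,720 g.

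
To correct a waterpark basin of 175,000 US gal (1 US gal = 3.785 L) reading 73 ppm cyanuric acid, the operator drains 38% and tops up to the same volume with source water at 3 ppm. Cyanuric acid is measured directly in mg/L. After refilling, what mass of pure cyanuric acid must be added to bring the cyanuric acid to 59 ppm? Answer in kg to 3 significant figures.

8.35 kg

Volume: 175,000 US gal × 3.785 L/gal = 662,375 L.
After draining 38% and refilling: 73 × 0.62 + 3 × 0.38 = 46.4 ppm.
Deficit to target: 59 − 46.4 = 12.6 mg/L.
Mass: 12.6 mg/L × 662,375 L = 8346 g cyanuric acid.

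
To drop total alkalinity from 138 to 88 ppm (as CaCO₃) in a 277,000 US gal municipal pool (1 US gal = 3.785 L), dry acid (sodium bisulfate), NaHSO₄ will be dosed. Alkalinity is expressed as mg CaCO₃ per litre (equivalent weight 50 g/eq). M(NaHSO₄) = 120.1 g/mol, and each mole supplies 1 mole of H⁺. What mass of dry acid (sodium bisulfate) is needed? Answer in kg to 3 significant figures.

Volume: 277,000 US gal × 3.785 L/gal = 1,048,445 L.
Alkalinity to neutralize: (138 − 88) = 50 mg/L as CaCO₃ × 1,048,445 L = 52,420 g as CaCO₃.
Equivalents of H⁺ required: 52,420 ÷ 50 g/eq = 1048 eq = 1048 mol NaHSO₄.
Mass of NaHSO₄: 1048 × 120.1 = 125,900 g.

126 kg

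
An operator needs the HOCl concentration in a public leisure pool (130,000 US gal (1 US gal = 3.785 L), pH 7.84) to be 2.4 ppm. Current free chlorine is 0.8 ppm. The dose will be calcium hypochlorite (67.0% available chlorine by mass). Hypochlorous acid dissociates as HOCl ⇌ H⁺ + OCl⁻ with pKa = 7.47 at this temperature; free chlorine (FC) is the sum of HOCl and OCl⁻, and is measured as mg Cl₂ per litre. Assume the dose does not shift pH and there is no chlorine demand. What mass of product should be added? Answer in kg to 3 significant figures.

5.31 kg

Volume: 130,000 US gal × 3.785 L/gal = 492,050 L.
[OCl⁻]/[HOCl] = 10^(pH − pKa) = 10^(7.84 − 7.47) = 2.344; fraction as HOCl = 1/(1 + 2.344) = 0.299.
Free chlorine required for 2.4 ppm HOCl: 2.4 / 0.299 = 8.026 ppm.
FC to add: 8.026 − 0.8 = 7.226 mg/L as Cl₂.
Cl₂ equivalent: 7.226 mg/L × 492,050 L = 3556 g.
Product at 67.0% available Cl: 3556 / 0.67 = 5307 g.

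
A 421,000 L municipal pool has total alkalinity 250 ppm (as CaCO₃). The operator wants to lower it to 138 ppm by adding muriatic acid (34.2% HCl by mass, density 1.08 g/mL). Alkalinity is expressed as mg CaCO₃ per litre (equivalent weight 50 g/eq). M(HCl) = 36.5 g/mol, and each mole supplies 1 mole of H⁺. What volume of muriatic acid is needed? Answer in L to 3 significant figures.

Alkalinity to neutralize: (250 − 138) = 112 mg/L as CaCO₃ × 421,000 L = 47,150 g as CaCO₃.
Equivalents of H⁺ required: 47,150 ÷ 50 g/eq = 943 eq = 943 mol HCl.
Mass of HCl: 943 × 36.5 = 34,420 g.
Mass of 34.2% solution: 34,420 / 0.342 = 100,600 g.
Volume: 100,600 g ÷ 1.08 g/mL = 93,190 mL.

93.2 L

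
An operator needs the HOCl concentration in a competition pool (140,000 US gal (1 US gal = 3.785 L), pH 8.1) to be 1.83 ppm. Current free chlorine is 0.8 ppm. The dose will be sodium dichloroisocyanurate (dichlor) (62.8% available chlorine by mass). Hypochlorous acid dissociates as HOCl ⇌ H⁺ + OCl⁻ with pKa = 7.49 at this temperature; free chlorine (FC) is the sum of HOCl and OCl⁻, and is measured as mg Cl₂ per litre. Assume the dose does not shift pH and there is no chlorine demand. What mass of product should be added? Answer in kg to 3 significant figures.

7.16 kg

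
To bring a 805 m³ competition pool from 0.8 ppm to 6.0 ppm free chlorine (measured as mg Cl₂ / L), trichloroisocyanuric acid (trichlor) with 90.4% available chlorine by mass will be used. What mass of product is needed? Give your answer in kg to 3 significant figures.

Volume: 805 m³ = 805,000 L.
Chlorine deficit: 6.0 − 0.8 = 5.2 ppm = 5.2 mg/L as Cl₂.
Cl₂ equivalent needed: 5.2 mg/L × 805,000 L = 4,186,000 mg = 4186 g.
Product at 90.4% available chlorine: 4186 / 0.904 = 4631 g.

4.63 kg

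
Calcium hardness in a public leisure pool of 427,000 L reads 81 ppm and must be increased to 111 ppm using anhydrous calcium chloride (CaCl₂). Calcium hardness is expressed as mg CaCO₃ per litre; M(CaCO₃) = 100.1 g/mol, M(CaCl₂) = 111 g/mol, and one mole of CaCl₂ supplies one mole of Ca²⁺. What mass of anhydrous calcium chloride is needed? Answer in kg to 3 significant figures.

14.2 kg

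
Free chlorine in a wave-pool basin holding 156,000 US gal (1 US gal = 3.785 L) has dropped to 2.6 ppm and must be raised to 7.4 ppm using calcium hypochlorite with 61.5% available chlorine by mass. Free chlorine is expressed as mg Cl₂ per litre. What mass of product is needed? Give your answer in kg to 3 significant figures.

Volume: 156,000 US gal × 3.785 L/gal = 590,460 L.
Chlorine deficit: 7.4 − 2.6 = 4.8 ppm = 4.8 mg/L as Cl₂.
Cl₂ equivalent needed: 4.8 mg/L × 590,460 L = 2,834,000 mg = 2834 g.
Product at 61.5% available chlorine: 2834 / 0.615 = 4608 g.

4.61 kg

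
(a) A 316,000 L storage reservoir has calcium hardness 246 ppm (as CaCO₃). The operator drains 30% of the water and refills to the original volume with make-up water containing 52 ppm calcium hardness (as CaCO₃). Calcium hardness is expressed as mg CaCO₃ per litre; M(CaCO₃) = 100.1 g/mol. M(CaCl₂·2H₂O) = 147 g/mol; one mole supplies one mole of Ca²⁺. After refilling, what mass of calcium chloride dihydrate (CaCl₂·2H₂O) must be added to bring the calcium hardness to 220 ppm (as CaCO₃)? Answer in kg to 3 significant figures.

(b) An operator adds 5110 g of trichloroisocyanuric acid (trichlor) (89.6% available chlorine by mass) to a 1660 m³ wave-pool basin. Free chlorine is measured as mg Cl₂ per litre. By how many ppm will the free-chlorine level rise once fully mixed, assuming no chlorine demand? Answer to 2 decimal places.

(a) 14.9 kg; (b) 2.76 ppm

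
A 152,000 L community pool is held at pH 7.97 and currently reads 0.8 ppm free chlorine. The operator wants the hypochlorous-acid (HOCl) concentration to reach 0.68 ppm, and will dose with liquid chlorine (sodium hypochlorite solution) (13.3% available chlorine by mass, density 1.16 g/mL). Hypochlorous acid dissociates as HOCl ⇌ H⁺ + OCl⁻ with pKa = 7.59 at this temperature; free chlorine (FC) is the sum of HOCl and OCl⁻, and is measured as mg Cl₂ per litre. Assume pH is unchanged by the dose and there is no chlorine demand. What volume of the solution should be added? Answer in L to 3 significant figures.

[OCl⁻]/[HOCl] = 10^(pH − pKa) = 10^(7.97 − 7.59) = 2.399; fraction as HOCl = 1/(1 + 2.399) = 0.2942.
Free chlorine required for 0.68 ppm HOCl: 0.68 / 0.2942 = 2.311 ppm.
FC to add: 2.311 − 0.8 = 1.511 mg/L as Cl₂.
Cl₂ equivalent: 1.511 mg/L × 152,000 L = 229.7 g.
Product at 13.3% available Cl: 229.7 / 0.133 = 1727 g.
Volume: 1727 g ÷ 1.16 g/mL = 1489 mL.

1.49 L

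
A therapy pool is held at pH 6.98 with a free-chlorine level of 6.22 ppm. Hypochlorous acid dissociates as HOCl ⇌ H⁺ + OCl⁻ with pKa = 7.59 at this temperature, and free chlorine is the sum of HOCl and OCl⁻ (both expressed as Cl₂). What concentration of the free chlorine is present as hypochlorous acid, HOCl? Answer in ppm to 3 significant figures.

4.99 ppm

[OCl⁻]/[HOCl] = 10^(pH − pKa) = 10^(6.98 − 7.59) = 10^-0.61 = 0.2455.
Fraction as HOCl = 1 / (1 + 0.2455) = 0.8029.
HOCl = 0.8029 × 6.22 ppm = 4.994 ppm.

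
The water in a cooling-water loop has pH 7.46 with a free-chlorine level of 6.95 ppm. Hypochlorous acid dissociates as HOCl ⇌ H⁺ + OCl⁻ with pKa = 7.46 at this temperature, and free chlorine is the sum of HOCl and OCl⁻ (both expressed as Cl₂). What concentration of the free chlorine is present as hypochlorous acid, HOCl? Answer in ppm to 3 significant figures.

[OCl⁻]/[HOCl] = 10^(pH − pKa) = 10^(7.46 − 7.46) = 10^0.00 = 1.
Fraction as HOCl = 1 / (1 + 1) = 0.5.
HOCl = 0.5 × 6.95 ppm = 3.475 ppm.

3.48 ppm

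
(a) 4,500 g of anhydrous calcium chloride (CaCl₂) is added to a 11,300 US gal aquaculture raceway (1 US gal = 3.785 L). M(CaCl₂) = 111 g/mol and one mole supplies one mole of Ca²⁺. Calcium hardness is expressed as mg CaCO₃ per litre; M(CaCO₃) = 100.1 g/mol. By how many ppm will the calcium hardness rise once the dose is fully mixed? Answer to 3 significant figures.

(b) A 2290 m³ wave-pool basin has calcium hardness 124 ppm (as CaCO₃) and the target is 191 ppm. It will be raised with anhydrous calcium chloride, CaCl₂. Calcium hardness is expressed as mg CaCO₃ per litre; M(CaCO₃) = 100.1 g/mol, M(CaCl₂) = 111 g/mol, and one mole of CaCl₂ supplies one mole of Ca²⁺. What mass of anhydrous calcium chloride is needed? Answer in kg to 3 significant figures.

(a) Volume: 11,300 US gal × 3.785 L/gal = 42,770 L.
(a) Moles of Ca²⁺: 4,500 g ÷ 111 g/mol = 40.54 mol.
(a) As CaCO₃: 40.54 mol × 100.1 g/mol = 4058 g.
(a) Rise: 4058 g / 42,770 L × 1000 = 94.88 mg/L.

(b) Volume: 2290 m³ = 2,290,000 L.
(b) Hardness to add: (191 − 124) = 67 mg/L as CaCO₃ × 2,290,000 L = 153,400 g as CaCO₃.
(b) Moles of Ca²⁺ (1 mol Ca²⁺ ≡ 1 mol CaCO₃): 153,400 / 100.1 g/mol = 1533 mol.
(b) Mass of CaCl₂: 1533 × 111 = 170,100 g.

(a) 94.9 ppm; (b) 170 kg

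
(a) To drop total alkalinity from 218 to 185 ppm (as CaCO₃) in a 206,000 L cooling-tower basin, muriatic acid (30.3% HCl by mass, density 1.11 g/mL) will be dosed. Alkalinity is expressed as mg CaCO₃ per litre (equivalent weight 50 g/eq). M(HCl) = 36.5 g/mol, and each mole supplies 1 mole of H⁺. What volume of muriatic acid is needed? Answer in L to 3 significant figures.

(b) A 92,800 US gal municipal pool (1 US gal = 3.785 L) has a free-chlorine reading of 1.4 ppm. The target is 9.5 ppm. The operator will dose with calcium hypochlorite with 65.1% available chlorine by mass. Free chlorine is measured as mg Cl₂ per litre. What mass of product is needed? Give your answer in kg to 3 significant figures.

(a) 14.8 L; (b) 4.37 kg

(a) Alkalinity to neutralize: (218 − 185) = 33 mg/L as CaCO₃ × 206,000 L = 6798 g as CaCO₃.
(a) Equivalents of H⁺ required: 6798 ÷ 50 g/eq = 136 eq = 136 mol HCl.
(a) Mass of HCl: 136 × 36.5 = 4963 g.
(a) Mass of 30.3% solution: 4963 / 0.303 = 16,380 g.
(a) Volume: 16,380 g ÷ 1.11 g/mL = 14,750 mL.

(b) Volume: 92,800 US gal × 3.785 L/gal = 351,248 L.
(b) Chlorine deficit: 9.5 − 1.4 = 8.1 ppm = 8.1 mg/L as Cl₂.
(b) Cl₂ equivalent needed: 8.1 mg/L × 351,248 L = 2,845,000 mg = 2845 g.
(b) Product at 65.1% available chlorine: 2845 / 0.651 = 4370 g.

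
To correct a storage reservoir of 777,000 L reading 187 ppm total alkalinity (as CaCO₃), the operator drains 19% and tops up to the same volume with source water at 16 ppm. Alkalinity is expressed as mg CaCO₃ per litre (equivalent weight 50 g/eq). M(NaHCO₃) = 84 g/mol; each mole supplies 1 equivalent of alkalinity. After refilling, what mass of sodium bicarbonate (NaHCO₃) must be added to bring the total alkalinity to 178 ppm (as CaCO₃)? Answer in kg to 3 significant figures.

30.7 kg

After draining 19% and refilling: 187 × 0.81 + 16 × 0.19 = 154.51 ppm.
Deficit to target: 178 − 154.51 = 23.49 mg/L.
As CaCO₃: 23.49 mg/L × 777,000 L = 18,250 g; ÷ 50 g/eq ÷ 1 = 365 mol NaHCO₃.
Mass: 365 × 84 = 30,660 g.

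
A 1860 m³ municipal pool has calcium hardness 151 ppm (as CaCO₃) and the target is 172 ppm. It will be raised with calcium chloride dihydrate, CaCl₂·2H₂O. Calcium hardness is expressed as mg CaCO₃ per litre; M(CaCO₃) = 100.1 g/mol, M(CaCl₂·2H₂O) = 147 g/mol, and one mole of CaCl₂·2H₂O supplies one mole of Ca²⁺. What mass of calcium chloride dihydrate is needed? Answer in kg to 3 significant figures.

57.4 kg

Volume: 1860 m³ = 1,860,000 L.
Hardness to add: (172 − 151) = 21 mg/L as CaCO₃ × 1,860,000 L = 39,060 g as CaCO₃.
Moles of Ca²⁺ (1 mol Ca²⁺ ≡ 1 mol CaCO₃): 39,060 / 100.1 g/mol = 390.2 mol.
Mass of CaCl₂·2H₂O: 390.2 × 147 = 57,360 g.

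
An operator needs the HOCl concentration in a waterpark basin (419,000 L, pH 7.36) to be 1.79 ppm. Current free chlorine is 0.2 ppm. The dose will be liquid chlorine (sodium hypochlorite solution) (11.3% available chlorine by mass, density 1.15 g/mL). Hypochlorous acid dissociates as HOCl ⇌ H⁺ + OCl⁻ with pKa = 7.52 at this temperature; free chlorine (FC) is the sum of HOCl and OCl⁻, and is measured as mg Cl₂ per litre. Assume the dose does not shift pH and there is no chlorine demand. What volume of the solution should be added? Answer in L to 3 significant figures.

9.12 L

[OCl⁻]/[HOCl] = 10^(pH − pKa) = 10^(7.36 − 7.52) = 0.6918; fraction as HOCl = 1/(1 + 0.6918) = 0.5911.
Free chlorine required for 1.79 ppm HOCl: 1.79 / 0.5911 = 3.028 ppm.
FC to add: 3.028 − 0.2 = 2.828 mg/L as Cl₂.
Cl₂ equivalent: 2.828 mg/L × 419,000 L = 1185 g.
Product at 11.3% available Cl: 1185 / 0.113 = 10,490 g.
Volume: 10,490 g ÷ 1.15 g/mL = 9120 mL.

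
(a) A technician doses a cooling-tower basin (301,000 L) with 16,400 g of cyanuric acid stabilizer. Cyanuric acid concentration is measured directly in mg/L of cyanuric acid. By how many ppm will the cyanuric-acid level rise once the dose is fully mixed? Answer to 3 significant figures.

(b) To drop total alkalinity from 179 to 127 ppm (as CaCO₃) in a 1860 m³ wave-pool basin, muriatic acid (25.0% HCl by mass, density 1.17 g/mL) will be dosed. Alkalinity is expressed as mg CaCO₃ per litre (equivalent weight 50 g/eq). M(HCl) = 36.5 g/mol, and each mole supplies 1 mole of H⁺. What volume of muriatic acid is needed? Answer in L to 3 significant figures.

(a) Rise: 16,400 g / 301,000 L × 1000 = 54.49 mg/L.

(b) Volume: 1860 m³ = 1,860,000 L.
(b) Alkalinity to neutralize: (179 − 127) = 52 mg/L as CaCO₃ × 1,860,000 L = 96,720 g as CaCO₃.
(b) Equivalents of H⁺ required: 96,720 ÷ 50 g/eq = 1934 eq = 1934 mol HCl.
(b) Mass of HCl: 1934 × 36.5 = 70,610 g.
(b) Mass of 25.0% solution: 70,610 / 0.25 = 282,400 g.
(b) Volume: 282,400 g ÷ 1.17 g/mL = 241,400 mL.

(a) 54.5 ppm; (b) 241 L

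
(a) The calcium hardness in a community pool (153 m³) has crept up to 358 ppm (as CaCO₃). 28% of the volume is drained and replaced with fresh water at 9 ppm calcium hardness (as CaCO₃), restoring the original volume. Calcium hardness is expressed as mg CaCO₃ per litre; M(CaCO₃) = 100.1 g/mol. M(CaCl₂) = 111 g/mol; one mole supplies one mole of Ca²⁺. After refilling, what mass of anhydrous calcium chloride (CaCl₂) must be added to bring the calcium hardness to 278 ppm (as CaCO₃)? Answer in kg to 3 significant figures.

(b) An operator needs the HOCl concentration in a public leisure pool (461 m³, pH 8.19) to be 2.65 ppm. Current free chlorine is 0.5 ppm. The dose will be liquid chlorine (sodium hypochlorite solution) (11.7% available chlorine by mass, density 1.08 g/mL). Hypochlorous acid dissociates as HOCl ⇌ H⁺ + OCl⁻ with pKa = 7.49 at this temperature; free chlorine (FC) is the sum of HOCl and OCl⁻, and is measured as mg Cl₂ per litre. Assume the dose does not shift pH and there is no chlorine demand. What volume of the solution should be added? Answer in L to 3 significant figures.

(a) 3.01 kg; (b) 56.3 L

(a) Volume: 153 m³ = 153,000 L.
(a) After draining 28% and refilling: 358 × 0.72 + 9 × 0.28 = 260.28 ppm.
(a) Deficit to target: 278 − 260.28 = 17.72 mg/L.
(a) As CaCO₃: 17.72 mg/L × 153,000 L = 2711 g; ÷ 100.1 = 27.08 mol Ca²⁺.
(a) Mass: 27.08 × 111 = 3006 g.

(b) Volume: 461 m³ = 461,000 L.
(b) [OCl⁻]/[HOCl] = 10^(pH − pKa) = 10^(8.19 − 7.49) = 5.012; fraction as HOCl = 1/(1 + 5.012) = 0.1663.
(b) Free chlorine required for 2.65 ppm HOCl: 2.65 / 0.1663 = 15.93 ppm.
(b) FC to add: 15.93 − 0.5 = 15.43 mg/L as Cl₂.
(b) Cl₂ equivalent: 15.43 mg/L × 461,000 L = 7114 g.
(b) Product at 11.7% available Cl: 7114 / 0.117 = 60,800 g.
(b) Volume: 60,800 g ÷ 1.08 g/mL = 56,300 mL.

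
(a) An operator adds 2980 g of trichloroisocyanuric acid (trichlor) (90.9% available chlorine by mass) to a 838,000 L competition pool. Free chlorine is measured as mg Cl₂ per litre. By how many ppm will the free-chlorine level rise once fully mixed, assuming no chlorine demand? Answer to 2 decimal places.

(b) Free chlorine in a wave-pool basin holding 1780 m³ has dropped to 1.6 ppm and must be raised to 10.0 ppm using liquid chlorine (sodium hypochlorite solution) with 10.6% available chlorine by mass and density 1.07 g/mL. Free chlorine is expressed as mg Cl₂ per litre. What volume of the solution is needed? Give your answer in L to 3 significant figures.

(a) Available chlorine delivered: 2980 g × 0.909 = 2709 g as Cl₂.
(a) Concentration rise: 2709 g / 838,000 L = 3.232 mg/L = 3.23 ppm.

(b) Volume: 1780 m³ = 1,780,000 L.
(b) Chlorine deficit: 10.0 − 1.6 = 8.4 ppm = 8.4 mg/L as Cl₂.
(b) Cl₂ equivalent needed: 8.4 mg/L × 1,780,000 L = 14,950,000 mg = 14,950 g.
(b) Product at 10.6% available chlorine: 14,950 / 0.106 = 141,100 g.
(b) Volume at density 1.07 g/mL: 141,100 g ÷ 1.07 g/mL = 131,800 mL.

(a) 3.23 ppm; (b) 132 L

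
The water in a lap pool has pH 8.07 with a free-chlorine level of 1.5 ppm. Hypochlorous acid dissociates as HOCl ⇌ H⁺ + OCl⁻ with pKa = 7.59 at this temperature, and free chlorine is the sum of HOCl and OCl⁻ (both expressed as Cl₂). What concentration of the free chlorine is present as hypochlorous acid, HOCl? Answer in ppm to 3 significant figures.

[OCl⁻]/[HOCl] = 10^(pH − pKa) = 10^(8.07 − 7.59) = 10^0.48 = 3.02.
Fraction as HOCl = 1 / (1 + 3.02) = 0.2488.
HOCl = 0.2488 × 1.5 ppm = 0.3731 ppm.

0.373 ppm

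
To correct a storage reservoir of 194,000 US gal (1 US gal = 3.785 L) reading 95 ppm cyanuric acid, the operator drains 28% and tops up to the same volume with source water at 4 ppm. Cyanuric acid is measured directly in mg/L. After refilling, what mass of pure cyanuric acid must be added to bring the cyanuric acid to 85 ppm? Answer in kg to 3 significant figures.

Volume: 194,000 US gal × 3.785 L/gal = 734,290 L.
After draining 28% and refilling: 95 × 0.72 + 4 × 0.28 = 69.52 ppm.
Deficit to target: 85 − 69.52 = 15.48 mg/L.
Mass: 15.48 mg/L × 734,290 L = 11,370 g cyanuric acid.

11.4 kg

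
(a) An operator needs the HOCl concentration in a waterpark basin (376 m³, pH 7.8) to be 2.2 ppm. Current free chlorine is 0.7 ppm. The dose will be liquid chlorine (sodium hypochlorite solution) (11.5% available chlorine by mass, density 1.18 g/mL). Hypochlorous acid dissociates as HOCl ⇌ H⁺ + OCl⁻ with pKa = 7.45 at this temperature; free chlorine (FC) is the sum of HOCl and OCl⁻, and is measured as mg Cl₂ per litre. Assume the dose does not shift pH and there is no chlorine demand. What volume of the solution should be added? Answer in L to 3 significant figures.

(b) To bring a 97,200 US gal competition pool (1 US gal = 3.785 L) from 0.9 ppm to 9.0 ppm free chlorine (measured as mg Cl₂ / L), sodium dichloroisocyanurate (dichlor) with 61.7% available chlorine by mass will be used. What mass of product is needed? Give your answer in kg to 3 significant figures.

(a) 17.8 L; (b) 4.83 kg

(a) Volume: 376 m³ = 376,000 L.
(a) [OCl⁻]/[HOCl] = 10^(pH − pKa) = 10^(7.8 − 7.45) = 2.239; fraction as HOCl = 1/(1 + 2.239) = 0.3088.
(a) Free chlorine required for 2.2 ppm HOCl: 2.2 / 0.3088 = 7.125 ppm.
(a) FC to add: 7.125 − 0.7 = 6.425 mg/L as Cl₂.
(a) Cl₂ equivalent: 6.425 mg/L × 376,000 L = 2416 g.
(a) Product at 11.5% available Cl: 2416 / 0.115 = 21,010 g.
(a) Volume: 21,010 g ÷ 1.18 g/mL = 17,800 mL.

(b) Volume: 97,200 US gal × 3.785 L/gal = 367,902 L.
(b) Chlorine deficit: 9.0 − 0.9 = 8.1 ppm = 8.1 mg/L as Cl₂.
(b) Cl₂ equivalent needed: 8.1 mg/L × 367,902 L = 2,980,000 mg = 2980 g.
(b) Product at 61.7% available chlorine: 2980 / 0.617 = 4830 g.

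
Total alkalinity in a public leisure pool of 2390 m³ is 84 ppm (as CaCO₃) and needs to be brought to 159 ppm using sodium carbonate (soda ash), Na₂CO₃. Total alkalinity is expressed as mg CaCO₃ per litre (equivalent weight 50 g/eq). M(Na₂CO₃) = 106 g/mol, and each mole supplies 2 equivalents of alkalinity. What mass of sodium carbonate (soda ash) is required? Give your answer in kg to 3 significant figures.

Volume: 2390 m³ = 2,390,000 L.
Alkalinity to add: (159 − 84) = 75 mg/L as CaCO₃ × 2,390,000 L = 179,200 g as CaCO₃.
Equivalents: 179,200 g ÷ 50 g/eq = 3585 eq.
Each mole of Na₂CO₃ supplies 2 eq, so 3585 / 2 = 1792 mol.
Mass: 1792 mol × 106 g/mol = 190,000 g.

190 kg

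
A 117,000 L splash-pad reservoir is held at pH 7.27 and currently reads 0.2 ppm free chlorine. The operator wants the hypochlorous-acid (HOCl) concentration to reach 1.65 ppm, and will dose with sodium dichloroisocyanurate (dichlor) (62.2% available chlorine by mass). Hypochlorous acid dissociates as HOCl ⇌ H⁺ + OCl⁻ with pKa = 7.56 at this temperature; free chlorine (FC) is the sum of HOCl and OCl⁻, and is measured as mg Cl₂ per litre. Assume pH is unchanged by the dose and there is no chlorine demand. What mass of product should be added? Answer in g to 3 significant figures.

432 g

[OCl⁻]/[HOCl] = 10^(pH − pKa) = 10^(7.27 − 7.56) = 0.5129; fraction as HOCl = 1/(1 + 0.5129) = 0.661.
Free chlorine required for 1.65 ppm HOCl: 1.65 / 0.661 = 2.496 ppm.
FC to add: 2.496 − 0.2 = 2.296 mg/L as Cl₂.
Cl₂ equivalent: 2.296 mg/L × 117,000 L = 268.7 g.
Product at 62.2% available Cl: 268.7 / 0.622 = 431.9 g.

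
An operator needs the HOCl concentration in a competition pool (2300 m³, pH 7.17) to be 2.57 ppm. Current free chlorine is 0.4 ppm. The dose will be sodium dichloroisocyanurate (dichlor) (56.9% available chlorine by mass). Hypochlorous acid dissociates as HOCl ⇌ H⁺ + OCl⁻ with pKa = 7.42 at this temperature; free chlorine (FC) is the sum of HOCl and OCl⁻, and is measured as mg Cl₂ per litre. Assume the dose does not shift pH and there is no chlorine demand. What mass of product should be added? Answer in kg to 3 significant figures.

14.6 kg

Volume: 2300 m³ = 2,300,000 L.
[OCl⁻]/[HOCl] = 10^(pH − pKa) = 10^(7.17 − 7.42) = 0.5623; fraction as HOCl = 1/(1 + 0.5623) = 0.6401.
Free chlorine required for 2.57 ppm HOCl: 2.57 / 0.6401 = 4.015 ppm.
FC to add: 4.015 − 0.4 = 3.615 mg/L as Cl₂.
Cl₂ equivalent: 3.615 mg/L × 2,300,000 L = 8315 g.
Product at 56.9% available Cl: 8315 / 0.569 = 14,610 g.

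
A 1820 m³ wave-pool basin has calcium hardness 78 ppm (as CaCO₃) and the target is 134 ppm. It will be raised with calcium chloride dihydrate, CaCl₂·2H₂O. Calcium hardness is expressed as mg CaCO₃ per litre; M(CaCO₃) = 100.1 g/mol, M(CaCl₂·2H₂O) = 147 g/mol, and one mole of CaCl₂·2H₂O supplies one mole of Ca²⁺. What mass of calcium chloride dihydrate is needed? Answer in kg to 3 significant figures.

150 kg

Volume: 1820 m³ = 1,820,000 L.
Hardness to add: (134 − 78) = 56 mg/L as CaCO₃ × 1,820,000 L = 101,900 g as CaCO₃.
Moles of Ca²⁺ (1 mol Ca²⁺ ≡ 1 mol CaCO₃): 101,900 / 100.1 g/mol = 1018 mol.
Mass of CaCl₂·2H₂O: 1018 × 147 = 149,700 g.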